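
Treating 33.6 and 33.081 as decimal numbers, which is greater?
33.6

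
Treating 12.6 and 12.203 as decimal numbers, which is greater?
12.6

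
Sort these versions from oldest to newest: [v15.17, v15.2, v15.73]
[v15.2, v15.17, v15.73]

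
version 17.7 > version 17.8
False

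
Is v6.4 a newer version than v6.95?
No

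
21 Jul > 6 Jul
True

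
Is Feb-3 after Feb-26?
No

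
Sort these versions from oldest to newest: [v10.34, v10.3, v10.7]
[v10.3, v10.7, v10.34]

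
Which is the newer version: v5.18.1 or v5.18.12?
v5.18.12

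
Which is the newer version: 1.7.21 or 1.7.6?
1.7.21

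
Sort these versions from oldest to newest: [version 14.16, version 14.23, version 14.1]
[version 14.1, version 14.16, version 14.23]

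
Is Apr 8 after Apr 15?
No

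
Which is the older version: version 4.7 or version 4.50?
version 4.7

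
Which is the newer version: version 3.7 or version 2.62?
version 3.7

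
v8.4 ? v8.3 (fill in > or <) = >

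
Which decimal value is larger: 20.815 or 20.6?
20.815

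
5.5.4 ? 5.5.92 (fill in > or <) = <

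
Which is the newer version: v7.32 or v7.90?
v7.90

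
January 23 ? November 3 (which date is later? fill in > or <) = <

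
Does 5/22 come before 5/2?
No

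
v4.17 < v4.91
True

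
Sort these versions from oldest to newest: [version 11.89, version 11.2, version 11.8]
[version 11.2, version 11.8, version 11.89]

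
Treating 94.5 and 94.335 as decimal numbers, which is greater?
94.5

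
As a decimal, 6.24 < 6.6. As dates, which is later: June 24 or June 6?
June 24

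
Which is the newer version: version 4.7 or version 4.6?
version 4.7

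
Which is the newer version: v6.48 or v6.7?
v6.48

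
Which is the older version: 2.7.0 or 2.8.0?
2.7.0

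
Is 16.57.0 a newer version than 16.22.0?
Yes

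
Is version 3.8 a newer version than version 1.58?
Yes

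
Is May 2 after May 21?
No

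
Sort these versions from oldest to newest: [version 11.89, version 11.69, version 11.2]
[version 11.2, version 11.69, version 11.89]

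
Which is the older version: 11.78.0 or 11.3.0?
11.3.0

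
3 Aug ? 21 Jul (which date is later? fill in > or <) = >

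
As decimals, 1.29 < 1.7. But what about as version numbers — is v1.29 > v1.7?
True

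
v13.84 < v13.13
False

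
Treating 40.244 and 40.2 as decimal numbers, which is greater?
40.244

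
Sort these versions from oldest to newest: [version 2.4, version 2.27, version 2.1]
[version 2.1, version 2.4, version 2.27]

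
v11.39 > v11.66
False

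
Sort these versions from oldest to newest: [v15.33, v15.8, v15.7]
[v15.7, v15.8, v15.33]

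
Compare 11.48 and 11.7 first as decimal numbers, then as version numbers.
As decimals: 11.48 < 11.7. As versions: v11.48 > v11.7 (minor version 48 > 7).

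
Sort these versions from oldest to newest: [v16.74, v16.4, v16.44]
[v16.4, v16.44, v16.74]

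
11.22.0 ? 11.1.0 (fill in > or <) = >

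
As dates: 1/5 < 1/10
True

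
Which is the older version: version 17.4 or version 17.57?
version 17.4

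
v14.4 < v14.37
True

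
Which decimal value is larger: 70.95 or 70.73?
70.95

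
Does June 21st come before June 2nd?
No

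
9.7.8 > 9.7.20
False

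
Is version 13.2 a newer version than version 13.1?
Yes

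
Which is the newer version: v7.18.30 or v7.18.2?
v7.18.30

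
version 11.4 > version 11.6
False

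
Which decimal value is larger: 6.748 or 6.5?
6.748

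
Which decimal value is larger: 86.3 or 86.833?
86.833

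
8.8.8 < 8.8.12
True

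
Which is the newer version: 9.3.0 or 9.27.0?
9.27.0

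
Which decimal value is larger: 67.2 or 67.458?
67.458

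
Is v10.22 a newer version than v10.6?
Yes. Version numbers are compared segment by segment as integers, not as decimals: minor version 22 > 6, so v10.22 > v10.6 (even though the decimal 10.22 < 10.6).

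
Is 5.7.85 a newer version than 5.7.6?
Yes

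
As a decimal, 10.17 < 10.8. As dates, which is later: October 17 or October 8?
October 17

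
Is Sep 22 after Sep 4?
Yes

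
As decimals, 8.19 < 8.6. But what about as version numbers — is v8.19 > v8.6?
True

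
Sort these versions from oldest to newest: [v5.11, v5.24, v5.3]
[v5.3, v5.11, v5.24]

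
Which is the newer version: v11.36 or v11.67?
v11.67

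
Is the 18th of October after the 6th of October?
Yes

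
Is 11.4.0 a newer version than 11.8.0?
No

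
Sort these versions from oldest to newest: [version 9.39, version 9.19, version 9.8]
[version 9.8, version 9.19, version 9.39]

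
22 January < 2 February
True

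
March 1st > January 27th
True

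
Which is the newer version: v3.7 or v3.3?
v3.7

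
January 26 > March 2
False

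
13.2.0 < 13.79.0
True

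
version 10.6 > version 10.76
False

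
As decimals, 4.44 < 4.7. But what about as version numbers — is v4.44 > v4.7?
True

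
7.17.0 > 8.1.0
False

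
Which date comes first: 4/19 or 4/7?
4/7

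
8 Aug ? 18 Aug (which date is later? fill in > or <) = <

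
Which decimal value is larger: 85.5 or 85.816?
85.816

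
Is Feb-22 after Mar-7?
No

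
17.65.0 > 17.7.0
True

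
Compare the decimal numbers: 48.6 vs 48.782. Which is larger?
48.782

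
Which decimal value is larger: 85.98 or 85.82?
85.98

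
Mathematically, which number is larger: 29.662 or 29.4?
29.662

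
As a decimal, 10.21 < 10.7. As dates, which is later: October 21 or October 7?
October 21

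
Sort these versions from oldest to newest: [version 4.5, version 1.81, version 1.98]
[version 1.81, version 1.98, version 4.5]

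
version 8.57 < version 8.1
False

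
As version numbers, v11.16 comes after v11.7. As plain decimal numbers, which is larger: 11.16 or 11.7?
11.7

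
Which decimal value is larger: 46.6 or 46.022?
46.6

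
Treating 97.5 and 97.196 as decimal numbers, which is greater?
97.5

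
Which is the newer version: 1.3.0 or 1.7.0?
1.7.0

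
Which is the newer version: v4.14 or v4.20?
v4.20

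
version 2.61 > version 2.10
True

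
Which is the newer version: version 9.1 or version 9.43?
version 9.43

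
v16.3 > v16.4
False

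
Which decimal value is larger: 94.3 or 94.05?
94.3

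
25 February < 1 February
False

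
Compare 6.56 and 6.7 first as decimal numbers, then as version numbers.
As decimals: 6.56 < 6.7. As versions: v6.56 > v6.7 (minor version 56 > 7).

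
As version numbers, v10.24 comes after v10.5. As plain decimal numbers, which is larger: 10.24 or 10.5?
10.5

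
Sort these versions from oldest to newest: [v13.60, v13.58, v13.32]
[v13.32, v13.58, v13.60]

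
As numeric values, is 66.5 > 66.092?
True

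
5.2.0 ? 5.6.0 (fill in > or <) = <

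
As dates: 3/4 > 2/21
True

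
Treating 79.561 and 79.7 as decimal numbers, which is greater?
79.7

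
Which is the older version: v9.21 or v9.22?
v9.21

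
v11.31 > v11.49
False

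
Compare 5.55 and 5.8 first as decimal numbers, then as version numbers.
As decimals: 5.55 < 5.8. As versions: v5.55 > v5.8 (minor version 55 > 8).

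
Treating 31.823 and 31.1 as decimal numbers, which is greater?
31.823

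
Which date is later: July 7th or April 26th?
July 7th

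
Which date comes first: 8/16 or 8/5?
8/5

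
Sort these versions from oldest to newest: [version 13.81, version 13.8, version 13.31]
[version 13.8, version 13.31, version 13.81]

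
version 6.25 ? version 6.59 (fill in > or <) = <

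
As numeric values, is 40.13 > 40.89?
False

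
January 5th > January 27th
False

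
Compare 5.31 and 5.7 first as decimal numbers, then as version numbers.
As decimals: 5.31 < 5.7. As versions: v5.31 > v5.7 (minor version 31 > 7).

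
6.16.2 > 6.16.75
False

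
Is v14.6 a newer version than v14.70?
No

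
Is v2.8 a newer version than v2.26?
No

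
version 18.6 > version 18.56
False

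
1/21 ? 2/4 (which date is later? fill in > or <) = <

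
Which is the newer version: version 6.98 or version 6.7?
version 6.98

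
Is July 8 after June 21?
Yes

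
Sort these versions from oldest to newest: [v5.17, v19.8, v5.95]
[v5.17, v5.95, v19.8]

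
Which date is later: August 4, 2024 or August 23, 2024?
August 23, 2024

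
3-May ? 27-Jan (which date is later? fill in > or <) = >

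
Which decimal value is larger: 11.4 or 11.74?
11.74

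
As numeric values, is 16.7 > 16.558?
True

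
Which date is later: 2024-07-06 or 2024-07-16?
2024-07-16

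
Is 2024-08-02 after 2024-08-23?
No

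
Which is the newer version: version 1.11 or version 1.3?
version 1.11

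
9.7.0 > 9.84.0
False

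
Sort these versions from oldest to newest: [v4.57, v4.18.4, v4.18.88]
[v4.18.4, v4.18.88, v4.57]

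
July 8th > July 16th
False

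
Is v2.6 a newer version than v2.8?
No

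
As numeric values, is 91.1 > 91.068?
True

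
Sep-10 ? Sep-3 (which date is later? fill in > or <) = >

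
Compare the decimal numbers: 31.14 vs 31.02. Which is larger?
31.14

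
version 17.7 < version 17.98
True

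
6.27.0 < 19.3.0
True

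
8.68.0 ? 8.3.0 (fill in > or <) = >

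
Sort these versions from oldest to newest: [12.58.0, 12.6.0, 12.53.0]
[12.6.0, 12.53.0, 12.58.0]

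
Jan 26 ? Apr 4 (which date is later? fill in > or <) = <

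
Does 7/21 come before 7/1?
No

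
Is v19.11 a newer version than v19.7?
Yes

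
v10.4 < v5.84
False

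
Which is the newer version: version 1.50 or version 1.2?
version 1.50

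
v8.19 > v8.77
False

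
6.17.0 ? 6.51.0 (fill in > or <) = <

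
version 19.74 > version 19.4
True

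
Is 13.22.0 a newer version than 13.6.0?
Yes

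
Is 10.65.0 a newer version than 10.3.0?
Yes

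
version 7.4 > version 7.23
False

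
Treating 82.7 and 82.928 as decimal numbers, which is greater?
82.928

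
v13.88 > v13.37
True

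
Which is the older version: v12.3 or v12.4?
v12.3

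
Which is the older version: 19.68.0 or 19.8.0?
19.8.0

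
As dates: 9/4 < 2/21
False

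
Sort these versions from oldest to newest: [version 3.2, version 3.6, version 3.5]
[version 3.2, version 3.5, version 3.6]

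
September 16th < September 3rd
False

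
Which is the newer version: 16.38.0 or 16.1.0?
16.38.0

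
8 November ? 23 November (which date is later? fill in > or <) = <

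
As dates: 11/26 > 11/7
True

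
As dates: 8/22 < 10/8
True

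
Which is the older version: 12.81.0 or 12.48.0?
12.48.0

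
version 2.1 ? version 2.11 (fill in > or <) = <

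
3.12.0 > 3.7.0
True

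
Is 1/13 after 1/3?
Yes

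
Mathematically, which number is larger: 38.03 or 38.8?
38.8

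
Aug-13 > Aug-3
True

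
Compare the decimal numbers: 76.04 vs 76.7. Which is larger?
76.7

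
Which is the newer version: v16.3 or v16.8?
v16.8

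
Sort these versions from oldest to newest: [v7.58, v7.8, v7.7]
[v7.7, v7.8, v7.58]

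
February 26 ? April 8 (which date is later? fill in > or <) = <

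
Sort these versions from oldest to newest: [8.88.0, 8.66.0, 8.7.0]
[8.7.0, 8.66.0, 8.88.0]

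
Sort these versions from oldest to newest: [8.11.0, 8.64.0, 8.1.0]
[8.1.0, 8.11.0, 8.64.0]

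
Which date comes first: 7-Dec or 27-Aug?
27-Aug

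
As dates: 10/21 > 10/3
True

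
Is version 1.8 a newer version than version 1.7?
Yes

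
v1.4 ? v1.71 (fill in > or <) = <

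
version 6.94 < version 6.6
False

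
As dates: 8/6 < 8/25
True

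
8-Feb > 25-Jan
True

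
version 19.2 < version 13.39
False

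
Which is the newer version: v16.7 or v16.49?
v16.49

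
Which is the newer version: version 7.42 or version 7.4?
version 7.42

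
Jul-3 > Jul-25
False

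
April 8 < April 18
True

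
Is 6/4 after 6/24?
No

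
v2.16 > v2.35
False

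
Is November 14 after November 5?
Yes. Day 14 comes after day 5 in November — this is a date comparison, not a decimal one (the decimal 11.14 would be smaller than 11.5).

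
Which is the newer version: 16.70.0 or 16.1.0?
16.70.0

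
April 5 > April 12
False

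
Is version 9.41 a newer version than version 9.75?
No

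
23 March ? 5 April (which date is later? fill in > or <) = <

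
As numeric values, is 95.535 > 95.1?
True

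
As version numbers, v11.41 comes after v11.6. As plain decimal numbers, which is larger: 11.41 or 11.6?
11.6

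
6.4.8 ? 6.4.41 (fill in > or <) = <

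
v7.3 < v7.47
True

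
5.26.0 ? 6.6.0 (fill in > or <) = <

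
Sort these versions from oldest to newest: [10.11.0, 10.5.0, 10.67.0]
[10.5.0, 10.11.0, 10.67.0]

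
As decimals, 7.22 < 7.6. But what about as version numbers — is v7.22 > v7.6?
True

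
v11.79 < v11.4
False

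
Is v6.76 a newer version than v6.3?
Yes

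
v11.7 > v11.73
False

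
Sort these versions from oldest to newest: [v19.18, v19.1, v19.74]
[v19.1, v19.18, v19.74]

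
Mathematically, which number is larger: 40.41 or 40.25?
40.41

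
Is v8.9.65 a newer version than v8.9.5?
Yes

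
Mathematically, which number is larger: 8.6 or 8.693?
8.693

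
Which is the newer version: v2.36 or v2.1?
v2.36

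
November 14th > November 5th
True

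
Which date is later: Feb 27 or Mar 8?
Mar 8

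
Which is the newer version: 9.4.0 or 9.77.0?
9.77.0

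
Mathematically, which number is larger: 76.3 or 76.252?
76.3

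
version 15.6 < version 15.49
True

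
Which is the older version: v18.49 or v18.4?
v18.4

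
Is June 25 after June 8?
Yes. Day 25 comes after day 8 in June — this is a date comparison, not a decimal one (the decimal 6.25 would be smaller than 6.8).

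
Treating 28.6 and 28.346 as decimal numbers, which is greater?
28.6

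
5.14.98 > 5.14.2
True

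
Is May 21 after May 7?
Yes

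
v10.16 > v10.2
True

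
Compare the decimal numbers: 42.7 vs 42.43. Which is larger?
42.7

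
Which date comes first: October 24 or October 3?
October 3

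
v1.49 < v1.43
False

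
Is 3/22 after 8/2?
No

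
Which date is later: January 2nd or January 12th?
January 12th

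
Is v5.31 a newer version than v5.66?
No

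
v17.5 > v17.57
False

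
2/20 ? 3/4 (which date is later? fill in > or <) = <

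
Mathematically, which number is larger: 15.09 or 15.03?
15.09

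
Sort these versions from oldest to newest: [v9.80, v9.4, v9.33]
[v9.4, v9.33, v9.80]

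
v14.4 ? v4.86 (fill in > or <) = >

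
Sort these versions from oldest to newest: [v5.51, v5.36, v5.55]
[v5.36, v5.51, v5.55]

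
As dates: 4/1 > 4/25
False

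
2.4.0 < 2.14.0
True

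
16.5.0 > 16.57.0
False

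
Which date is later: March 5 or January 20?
March 5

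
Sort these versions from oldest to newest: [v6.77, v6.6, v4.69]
[v4.69, v6.6, v6.77]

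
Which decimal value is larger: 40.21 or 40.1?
40.21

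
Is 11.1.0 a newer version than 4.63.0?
Yes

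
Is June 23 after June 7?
Yes. Day 23 comes after day 7 in June — this is a date comparison, not a decimal one (the decimal 6.23 would be smaller than 6.7).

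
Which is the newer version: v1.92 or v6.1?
v6.1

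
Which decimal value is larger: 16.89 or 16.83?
16.89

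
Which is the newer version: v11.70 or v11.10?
v11.70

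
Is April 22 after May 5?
No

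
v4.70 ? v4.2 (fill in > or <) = >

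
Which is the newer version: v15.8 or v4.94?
v15.8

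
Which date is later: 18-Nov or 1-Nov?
18-Nov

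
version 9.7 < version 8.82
False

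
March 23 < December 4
True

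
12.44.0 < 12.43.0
False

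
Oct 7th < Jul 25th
False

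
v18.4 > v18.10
False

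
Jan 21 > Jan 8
True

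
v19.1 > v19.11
False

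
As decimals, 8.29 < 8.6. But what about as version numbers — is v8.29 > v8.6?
True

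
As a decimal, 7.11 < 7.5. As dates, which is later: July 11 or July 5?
July 11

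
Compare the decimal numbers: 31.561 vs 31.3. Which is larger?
31.561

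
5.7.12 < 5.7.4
False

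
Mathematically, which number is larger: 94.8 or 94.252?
94.8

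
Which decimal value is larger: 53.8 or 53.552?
53.8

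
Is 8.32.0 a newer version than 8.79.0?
No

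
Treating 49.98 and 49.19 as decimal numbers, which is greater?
49.98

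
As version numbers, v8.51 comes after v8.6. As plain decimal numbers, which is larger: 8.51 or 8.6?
8.6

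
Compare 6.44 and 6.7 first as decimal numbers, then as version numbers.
As decimals: 6.44 < 6.7. As versions: v6.44 > v6.7 (minor version 44 > 7).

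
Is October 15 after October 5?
Yes. Day 15 comes after day 5 in October — this is a date comparison, not a decimal one (the decimal 10.15 would be smaller than 10.5).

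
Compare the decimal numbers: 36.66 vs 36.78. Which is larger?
36.78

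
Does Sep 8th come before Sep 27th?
Yes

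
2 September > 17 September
False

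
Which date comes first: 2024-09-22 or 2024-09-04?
2024-09-04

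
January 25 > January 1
True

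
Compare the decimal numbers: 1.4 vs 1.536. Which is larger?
1.536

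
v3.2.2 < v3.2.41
True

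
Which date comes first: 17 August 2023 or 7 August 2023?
7 August 2023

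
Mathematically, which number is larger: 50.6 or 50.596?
50.6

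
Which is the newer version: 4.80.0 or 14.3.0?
14.3.0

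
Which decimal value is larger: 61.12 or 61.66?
61.66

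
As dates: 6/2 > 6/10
False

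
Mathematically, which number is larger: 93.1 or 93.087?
93.1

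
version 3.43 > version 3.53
False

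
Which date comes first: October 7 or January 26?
January 26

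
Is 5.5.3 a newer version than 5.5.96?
No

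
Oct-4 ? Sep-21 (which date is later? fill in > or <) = >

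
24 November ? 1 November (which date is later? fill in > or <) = >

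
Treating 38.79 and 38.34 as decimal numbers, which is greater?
38.79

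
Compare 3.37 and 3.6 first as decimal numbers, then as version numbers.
As decimals: 3.37 < 3.6. As versions: v3.37 > v3.6 (minor version 37 > 6).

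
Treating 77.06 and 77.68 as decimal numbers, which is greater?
77.68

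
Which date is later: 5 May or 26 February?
5 May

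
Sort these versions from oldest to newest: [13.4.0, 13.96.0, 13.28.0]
[13.4.0, 13.28.0, 13.96.0]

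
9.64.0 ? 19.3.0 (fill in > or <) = <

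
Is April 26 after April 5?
Yes. Day 26 comes after day 5 in April — this is a date comparison, not a decimal one (the decimal 4.26 would be smaller than 4.5).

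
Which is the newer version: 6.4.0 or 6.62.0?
6.62.0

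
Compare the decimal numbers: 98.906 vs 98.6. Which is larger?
98.906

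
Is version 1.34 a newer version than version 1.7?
Yes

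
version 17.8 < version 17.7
False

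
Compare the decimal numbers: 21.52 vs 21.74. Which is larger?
21.74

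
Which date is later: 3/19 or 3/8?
3/19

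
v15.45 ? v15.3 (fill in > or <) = >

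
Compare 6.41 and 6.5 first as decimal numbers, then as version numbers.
As decimals: 6.41 < 6.5. As versions: v6.41 > v6.5 (minor version 41 > 5).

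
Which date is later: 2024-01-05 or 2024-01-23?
2024-01-23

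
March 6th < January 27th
False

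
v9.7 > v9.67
False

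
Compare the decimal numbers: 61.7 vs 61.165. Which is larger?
61.7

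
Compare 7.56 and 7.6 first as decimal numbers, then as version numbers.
As decimals: 7.56 < 7.6. As versions: v7.56 > v7.6 (minor version 56 > 6).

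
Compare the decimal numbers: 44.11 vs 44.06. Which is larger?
44.11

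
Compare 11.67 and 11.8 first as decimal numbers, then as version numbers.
As decimals: 11.67 < 11.8. As versions: v11.67 > v11.8 (minor version 67 > 8).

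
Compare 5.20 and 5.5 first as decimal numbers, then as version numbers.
As decimals: 5.20 < 5.5. As versions: v5.20 > v5.5 (minor version 20 > 5).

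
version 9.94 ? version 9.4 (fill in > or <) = >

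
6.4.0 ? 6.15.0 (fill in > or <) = <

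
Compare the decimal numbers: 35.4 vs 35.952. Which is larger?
35.952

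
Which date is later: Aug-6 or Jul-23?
Aug-6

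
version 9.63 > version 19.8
False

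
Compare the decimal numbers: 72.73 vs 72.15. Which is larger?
72.73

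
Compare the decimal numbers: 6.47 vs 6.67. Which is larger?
6.67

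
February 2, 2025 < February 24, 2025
True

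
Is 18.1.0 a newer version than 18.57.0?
No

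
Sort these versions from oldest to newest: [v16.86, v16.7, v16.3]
[v16.3, v16.7, v16.86]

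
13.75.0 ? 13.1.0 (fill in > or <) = >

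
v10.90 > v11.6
False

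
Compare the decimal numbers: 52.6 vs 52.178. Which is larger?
52.6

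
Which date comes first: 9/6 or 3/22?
3/22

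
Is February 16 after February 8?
Yes. Day 16 comes after day 8 in February — this is a date comparison, not a decimal one (the decimal 2.16 would be smaller than 2.8).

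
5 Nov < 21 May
False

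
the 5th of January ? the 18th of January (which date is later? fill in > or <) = <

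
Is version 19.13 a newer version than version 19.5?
Yes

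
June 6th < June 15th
True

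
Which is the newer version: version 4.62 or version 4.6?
version 4.62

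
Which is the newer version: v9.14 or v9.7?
v9.14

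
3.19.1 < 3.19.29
True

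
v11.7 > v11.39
False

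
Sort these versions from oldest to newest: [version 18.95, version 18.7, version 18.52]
[version 18.7, version 18.52, version 18.95]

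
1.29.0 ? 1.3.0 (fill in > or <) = >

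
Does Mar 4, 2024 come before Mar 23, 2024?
Yes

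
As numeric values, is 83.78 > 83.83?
False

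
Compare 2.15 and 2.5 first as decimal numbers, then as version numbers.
As decimals: 2.15 < 2.5. As versions: v2.15 > v2.5 (minor version 15 > 5).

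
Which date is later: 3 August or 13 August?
13 August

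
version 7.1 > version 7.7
False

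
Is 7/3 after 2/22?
Yes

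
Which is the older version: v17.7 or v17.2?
v17.2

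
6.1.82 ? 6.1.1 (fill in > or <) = >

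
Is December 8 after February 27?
Yes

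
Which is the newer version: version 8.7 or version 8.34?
version 8.34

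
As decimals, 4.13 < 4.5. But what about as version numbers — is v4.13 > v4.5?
True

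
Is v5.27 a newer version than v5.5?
Yes. Version numbers are compared segment by segment as integers, not as decimals: minor version 27 > 5, so v5.27 > v5.5 (even though the decimal 5.27 < 5.5).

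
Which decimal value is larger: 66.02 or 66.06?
66.06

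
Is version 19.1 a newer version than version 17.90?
Yes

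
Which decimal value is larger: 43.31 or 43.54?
43.54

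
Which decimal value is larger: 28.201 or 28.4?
28.4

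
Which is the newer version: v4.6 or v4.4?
v4.6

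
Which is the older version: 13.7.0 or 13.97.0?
13.7.0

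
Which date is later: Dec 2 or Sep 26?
Dec 2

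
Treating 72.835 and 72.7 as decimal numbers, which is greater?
72.835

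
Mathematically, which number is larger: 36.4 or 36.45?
36.45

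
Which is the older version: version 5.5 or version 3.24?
version 3.24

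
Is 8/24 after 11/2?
No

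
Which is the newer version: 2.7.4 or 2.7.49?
2.7.49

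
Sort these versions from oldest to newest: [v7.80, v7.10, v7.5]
[v7.5, v7.10, v7.80]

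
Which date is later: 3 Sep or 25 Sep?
25 Sep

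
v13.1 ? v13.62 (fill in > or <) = <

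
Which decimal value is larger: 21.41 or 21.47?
21.47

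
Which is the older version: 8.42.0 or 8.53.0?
8.42.0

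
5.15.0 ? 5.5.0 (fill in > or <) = >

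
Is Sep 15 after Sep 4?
Yes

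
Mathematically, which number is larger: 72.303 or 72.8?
72.8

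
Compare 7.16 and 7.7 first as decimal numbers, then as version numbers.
As decimals: 7.16 < 7.7. As versions: v7.16 > v7.7 (minor version 16 > 7).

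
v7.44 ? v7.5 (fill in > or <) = >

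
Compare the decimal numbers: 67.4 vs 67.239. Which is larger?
67.4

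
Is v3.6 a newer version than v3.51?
No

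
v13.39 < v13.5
False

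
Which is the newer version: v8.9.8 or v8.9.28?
v8.9.28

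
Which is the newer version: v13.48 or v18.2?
v18.2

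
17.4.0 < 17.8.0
True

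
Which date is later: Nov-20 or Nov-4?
Nov-20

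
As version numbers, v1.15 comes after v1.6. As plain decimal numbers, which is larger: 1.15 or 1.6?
1.6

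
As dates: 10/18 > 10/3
True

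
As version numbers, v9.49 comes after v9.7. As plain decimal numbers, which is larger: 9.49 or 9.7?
9.7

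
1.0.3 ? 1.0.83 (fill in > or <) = <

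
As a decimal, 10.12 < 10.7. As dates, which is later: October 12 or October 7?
October 12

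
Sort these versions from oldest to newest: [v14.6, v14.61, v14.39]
[v14.6, v14.39, v14.61]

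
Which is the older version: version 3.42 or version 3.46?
version 3.42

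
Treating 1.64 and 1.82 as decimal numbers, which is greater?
1.82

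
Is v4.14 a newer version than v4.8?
Yes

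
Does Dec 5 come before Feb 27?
No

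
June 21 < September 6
True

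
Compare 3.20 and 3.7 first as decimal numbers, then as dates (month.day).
As decimals: 3.20 < 3.7. As dates: 3/20 is later than 3/7 (day 20 > day 7).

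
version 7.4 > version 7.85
False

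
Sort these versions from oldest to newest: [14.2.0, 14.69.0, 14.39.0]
[14.2.0, 14.39.0, 14.69.0]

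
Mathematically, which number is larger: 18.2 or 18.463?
18.463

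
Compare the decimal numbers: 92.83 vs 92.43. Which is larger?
92.83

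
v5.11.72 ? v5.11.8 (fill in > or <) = >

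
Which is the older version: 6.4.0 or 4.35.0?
4.35.0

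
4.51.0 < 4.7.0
False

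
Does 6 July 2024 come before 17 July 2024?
Yes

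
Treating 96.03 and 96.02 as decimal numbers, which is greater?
96.03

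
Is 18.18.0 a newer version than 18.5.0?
Yes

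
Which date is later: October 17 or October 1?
October 17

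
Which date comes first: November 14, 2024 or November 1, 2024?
November 1, 2024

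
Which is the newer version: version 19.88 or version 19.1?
version 19.88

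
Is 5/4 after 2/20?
Yes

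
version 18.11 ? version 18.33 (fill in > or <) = <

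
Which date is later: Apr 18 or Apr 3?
Apr 18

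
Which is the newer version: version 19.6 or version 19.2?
version 19.6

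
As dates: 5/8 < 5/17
True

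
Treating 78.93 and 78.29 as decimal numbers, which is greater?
78.93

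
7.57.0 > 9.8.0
False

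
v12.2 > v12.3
False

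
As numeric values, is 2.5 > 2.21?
True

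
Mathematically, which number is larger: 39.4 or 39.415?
39.415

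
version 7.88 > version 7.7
True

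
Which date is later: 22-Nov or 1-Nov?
22-Nov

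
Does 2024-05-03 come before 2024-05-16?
Yes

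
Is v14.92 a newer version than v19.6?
No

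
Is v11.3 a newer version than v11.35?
No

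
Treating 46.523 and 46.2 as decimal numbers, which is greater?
46.523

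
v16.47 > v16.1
True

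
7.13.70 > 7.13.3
True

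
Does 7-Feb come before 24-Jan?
No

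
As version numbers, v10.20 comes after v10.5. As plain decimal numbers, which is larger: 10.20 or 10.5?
10.5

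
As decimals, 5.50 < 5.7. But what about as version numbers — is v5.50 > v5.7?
True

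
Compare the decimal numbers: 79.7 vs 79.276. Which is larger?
79.7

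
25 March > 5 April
False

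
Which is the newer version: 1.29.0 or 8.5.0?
8.5.0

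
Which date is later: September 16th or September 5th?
September 16th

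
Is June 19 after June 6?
Yes. Day 19 comes after day 6 in June — this is a date comparison, not a decimal one (the decimal 6.19 would be smaller than 6.6).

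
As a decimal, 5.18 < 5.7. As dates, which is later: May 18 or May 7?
May 18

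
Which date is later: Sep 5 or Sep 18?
Sep 18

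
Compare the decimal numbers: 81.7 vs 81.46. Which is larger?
81.7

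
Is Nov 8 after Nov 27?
No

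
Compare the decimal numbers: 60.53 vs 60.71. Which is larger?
60.71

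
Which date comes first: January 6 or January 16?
January 6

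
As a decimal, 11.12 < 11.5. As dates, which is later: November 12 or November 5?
November 12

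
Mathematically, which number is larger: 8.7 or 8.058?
8.7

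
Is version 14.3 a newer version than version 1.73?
Yes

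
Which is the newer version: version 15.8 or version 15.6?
version 15.8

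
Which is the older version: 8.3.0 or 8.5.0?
8.3.0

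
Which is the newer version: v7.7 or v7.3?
v7.7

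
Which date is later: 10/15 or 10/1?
10/15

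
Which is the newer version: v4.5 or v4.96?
v4.96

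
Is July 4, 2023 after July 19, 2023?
No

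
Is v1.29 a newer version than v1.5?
Yes. Version numbers are compared segment by segment as integers, not as decimals: minor version 29 > 5, so v1.29 > v1.5 (even though the decimal 1.29 < 1.5).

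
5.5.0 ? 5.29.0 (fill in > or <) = <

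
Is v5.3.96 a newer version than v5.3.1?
Yes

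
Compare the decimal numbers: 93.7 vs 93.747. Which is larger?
93.747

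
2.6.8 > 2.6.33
False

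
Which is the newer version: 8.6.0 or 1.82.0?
8.6.0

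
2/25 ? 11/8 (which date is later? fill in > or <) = <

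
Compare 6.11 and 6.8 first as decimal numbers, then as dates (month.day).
As decimals: 6.11 < 6.8. As dates: 6/11 is later than 6/8 (day 11 > day 8).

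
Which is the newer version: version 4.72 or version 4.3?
version 4.72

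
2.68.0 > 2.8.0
True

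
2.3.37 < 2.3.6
False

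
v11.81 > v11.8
True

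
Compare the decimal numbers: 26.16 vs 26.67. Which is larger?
26.67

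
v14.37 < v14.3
False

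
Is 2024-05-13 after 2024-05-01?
Yes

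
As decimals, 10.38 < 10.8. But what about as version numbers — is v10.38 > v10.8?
True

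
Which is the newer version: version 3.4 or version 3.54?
version 3.54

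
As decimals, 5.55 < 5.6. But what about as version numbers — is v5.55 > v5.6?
True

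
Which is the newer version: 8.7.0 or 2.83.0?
8.7.0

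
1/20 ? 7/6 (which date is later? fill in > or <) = <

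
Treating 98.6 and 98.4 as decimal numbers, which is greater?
98.6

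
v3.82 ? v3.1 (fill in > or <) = >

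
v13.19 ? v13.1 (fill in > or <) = >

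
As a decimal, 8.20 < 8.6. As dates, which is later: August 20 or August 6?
August 20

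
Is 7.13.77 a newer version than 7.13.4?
Yes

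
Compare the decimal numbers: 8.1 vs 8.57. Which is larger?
8.57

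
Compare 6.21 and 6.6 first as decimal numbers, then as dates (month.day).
As decimals: 6.21 < 6.6. As dates: 6/21 is later than 6/6 (day 21 > day 6).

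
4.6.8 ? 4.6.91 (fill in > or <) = <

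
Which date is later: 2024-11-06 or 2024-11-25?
2024-11-25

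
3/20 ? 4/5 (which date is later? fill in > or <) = <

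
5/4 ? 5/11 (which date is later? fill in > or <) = <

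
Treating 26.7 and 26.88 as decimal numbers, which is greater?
26.88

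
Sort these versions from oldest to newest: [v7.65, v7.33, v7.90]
[v7.33, v7.65, v7.90]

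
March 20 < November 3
True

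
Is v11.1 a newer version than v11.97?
No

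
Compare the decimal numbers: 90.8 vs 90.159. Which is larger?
90.8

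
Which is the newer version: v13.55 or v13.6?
v13.55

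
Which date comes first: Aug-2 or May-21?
May-21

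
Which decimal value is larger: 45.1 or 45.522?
45.522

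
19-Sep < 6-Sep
False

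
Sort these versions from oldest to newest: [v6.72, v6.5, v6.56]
[v6.5, v6.56, v6.72]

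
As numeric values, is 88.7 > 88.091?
True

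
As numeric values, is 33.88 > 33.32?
True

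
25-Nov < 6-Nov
False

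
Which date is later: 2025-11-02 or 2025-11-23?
2025-11-23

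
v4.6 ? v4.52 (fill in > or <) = <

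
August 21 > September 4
False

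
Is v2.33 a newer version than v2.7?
Yes. Version numbers are compared segment by segment as integers, not as decimals: minor version 33 > 7, so v2.33 > v2.7 (even though the decimal 2.33 < 2.7).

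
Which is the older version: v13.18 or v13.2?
v13.2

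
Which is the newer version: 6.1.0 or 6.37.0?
6.37.0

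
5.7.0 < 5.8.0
True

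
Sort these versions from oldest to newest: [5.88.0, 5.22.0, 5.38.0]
[5.22.0, 5.38.0, 5.88.0]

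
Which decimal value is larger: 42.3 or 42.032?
42.3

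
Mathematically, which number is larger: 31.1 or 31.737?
31.737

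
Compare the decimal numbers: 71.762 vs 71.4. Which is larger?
71.762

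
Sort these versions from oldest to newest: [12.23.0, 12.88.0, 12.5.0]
[12.5.0, 12.23.0, 12.88.0]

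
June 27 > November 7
False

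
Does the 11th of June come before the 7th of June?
No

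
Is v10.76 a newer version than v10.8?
Yes. Version numbers are compared segment by segment as integers, not as decimals: minor version 76 > 8, so v10.76 > v10.8 (even though the decimal 10.76 < 10.8).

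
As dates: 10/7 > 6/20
True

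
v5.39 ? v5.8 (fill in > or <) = >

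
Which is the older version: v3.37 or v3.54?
v3.37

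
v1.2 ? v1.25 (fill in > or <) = <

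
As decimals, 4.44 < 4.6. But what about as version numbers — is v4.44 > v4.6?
True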